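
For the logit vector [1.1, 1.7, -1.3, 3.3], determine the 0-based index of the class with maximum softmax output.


Softmax is a monotonic transformation, so it preserves the argmax.
We need to find the index of the maximum logit.
Index 0: 1.1
Index 1: 1.7
Index 2: -1.3
Index 3: 3.3
Maximum logit = 3.3 at index 3

3


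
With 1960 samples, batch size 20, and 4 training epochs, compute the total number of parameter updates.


Iterations per epoch = 1960 / 20 = 98
Total updates = iterations_per_epoch * epochs
= 98 * 4
= 392

392


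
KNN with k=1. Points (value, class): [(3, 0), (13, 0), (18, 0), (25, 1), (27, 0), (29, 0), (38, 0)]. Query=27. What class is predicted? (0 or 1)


Distances from query 27:
Point 27 (class 0): distance = 0
K=1 nearest neighbors: classes = [0]
Votes for class 1: 0 / 1
Majority vote => class 0

0


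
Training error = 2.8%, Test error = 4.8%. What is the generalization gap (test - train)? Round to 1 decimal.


Generalization gap = test_error - train_error
= 4.8 - 2.8
= 2.0%
A moderate gap.

2.0


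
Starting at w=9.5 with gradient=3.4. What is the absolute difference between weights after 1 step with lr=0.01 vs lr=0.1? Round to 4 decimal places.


With lr=0.01: w_new = 9.5 - 0.01 * 3.4 = 9.466
With lr=0.1: w_new = 9.5 - 0.1 * 3.4 = 9.16
Absolute difference = |9.466 - 9.16|
= 0.3060

0.3060


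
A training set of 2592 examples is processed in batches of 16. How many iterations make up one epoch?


Iterations per epoch = dataset_size / batch_size
= 2592 / 16
= 162

162


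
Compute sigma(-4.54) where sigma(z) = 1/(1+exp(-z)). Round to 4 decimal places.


sigmoid(z) = 1 / (1 + exp(-z))
exp(-(-4.54)) = exp(4.54) = 93.6908
1 + 93.6908 = 94.6908
1 / 94.6908 = 0.0106

0.0106


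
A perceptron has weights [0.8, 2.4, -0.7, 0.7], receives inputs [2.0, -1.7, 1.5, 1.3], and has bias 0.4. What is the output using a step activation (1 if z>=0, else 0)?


z = w . x + b
= 0.8*2.0 + 2.4*-1.7 + -0.7*1.5 + 0.7*1.3 + 0.4
= 1.6 + -4.08 + -1.05 + 0.91 + 0.4
= -2.62 + 0.4
= -2.22
Since z = -2.22 < 0, output = 0

0


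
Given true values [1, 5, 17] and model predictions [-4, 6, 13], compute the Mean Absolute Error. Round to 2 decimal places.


Absolute errors: [5, 1, 4]
Sum of absolute errors = 10
MAE = 10 / 3 = 3.33

3.33


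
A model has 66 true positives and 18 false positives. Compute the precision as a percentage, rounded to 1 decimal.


Precision = TP / (TP + FP) * 100
= 66 / (66 + 18)
= 66 / 84
= 0.7857
= 78.6%

78.6


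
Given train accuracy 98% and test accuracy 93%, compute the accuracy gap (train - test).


Gap = train_accuracy - test_accuracy
= 98 - 93
= 5%
This moderate gap may indicate mild overfitting.

5


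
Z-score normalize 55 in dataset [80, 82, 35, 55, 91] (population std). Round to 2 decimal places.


Mean = (80 + 82 + 35 + 55 + 91) / 5 = 68.6
Variance = sum((x_i - mean)^2) / n = 425.04
Std = sqrt(425.04) = 20.6165
Z = (x - mean) / std
= (55 - 68.6) / 20.6165
= -13.6 / 20.6165
= -0.66

-0.66


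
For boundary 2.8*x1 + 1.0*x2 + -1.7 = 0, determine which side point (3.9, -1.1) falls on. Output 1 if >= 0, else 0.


Compute 2.8 * 3.9 + 1.0 * -1.1 + -1.7
= 10.92 + -1.1 + -1.7
= 8.12
Since 8.12 >= 0, the point is on the positive side.

1


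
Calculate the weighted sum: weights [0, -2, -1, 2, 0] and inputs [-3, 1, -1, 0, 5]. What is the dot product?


Element-wise products:
0 * -3 = 0
-2 * 1 = -2
-1 * -1 = 1
2 * 0 = 0
0 * 5 = 0
Sum = 0 + -2 + 1 + 0 + 0
= -1

-1


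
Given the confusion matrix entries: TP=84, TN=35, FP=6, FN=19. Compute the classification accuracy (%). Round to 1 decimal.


Accuracy = (TP + TN) / (TP + TN + FP + FN) * 100
= (84 + 35) / (84 + 35 + 6 + 19)
= 119 / 144
= 0.8264
= 82.6%

82.6


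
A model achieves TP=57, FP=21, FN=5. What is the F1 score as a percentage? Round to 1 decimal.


Precision = TP / (TP + FP) = 57 / 78 = 0.7308
Recall = TP / (TP + FN) = 57 / 62 = 0.9194
F1 = 2 * P * R / (P + R)
= 2 * 0.7308 * 0.9194 / (0.7308 + 0.9194)
= 1.3437 / 1.6501
= 0.8143
As percentage: 81.4%

81.4


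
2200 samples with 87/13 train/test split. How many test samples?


Train samples = 2200 * 87% = 1914
Test samples = 2200 - 1914
= 286

286


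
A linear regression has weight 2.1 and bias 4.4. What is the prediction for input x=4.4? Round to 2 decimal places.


y = 2.1 * 4.4 + (4.4)
= 9.24 + (4.4)
= 13.64

13.64


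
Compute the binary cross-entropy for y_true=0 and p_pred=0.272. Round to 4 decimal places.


For y=0: Loss = -log(1-p)
= -log(1 - 0.272)
= -log(0.728)
= -(-0.3175)
= 0.3175

0.3175


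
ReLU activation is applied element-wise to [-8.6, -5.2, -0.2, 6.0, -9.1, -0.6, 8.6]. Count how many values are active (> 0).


ReLU(x) = max(0, x) for each element:
ReLU(-8.6) = 0
ReLU(-5.2) = 0
ReLU(-0.2) = 0
ReLU(6.0) = 6.0
ReLU(-9.1) = 0
ReLU(-0.6) = 0
ReLU(8.6) = 8.6
Active neurons (>0): 2

2


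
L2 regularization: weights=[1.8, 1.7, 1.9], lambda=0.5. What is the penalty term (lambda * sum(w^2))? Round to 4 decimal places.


Squaring each weight:
1.8^2 = 3.24
1.7^2 = 2.89
1.9^2 = 3.61
Sum of squares = 9.74
Penalty = 0.5 * 9.74 = 4.8700

4.8700


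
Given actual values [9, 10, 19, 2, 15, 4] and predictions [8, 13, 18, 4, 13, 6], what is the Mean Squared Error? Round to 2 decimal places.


Differences: [1, -3, 1, -2, 2, -2]
Squared errors: [1, 9, 1, 4, 4, 4]
Sum of squared errors = 23
MSE = 23 / 6 = 3.83

3.83


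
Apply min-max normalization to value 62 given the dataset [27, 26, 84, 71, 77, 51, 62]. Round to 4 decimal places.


Min = 26, Max = 84
Range = 84 - 26 = 58
Scaled = (x - min) / (max - min)
= (62 - 26) / 58
= 36 / 58
= 0.6207

0.6207


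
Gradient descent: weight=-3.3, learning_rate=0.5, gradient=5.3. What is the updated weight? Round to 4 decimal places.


w_new = w_old - lr * gradient
= -3.3 - 0.5 * 5.3
= -3.3 - (2.65)
= -5.9500

-5.9500


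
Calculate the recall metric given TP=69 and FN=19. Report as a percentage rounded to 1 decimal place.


Recall = TP / (TP + FN) * 100
= 69 / (69 + 19)
= 69 / 88
= 0.7841
= 78.4%

78.4


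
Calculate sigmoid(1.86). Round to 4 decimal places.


sigmoid(z) = 1 / (1 + exp(-z))
exp(-(1.86)) = exp(-1.86) = 0.1557
1 + 0.1557 = 1.1557
1 / 1.1557 = 0.8653

0.8653


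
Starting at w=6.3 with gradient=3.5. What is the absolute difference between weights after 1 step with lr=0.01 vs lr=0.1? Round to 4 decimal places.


With lr=0.01: w_new = 6.3 - 0.01 * 3.5 = 6.265
With lr=0.1: w_new = 6.3 - 0.1 * 3.5 = 5.95
Absolute difference = |6.265 - 5.95|
= 0.3150

0.3150


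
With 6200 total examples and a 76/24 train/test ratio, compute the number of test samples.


Train samples = 6200 * 76% = 4712
Test samples = 6200 - 4712
= 1488

1488


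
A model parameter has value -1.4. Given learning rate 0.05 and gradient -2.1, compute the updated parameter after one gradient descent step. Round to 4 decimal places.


w_new = w_old - lr * gradient
= -1.4 - 0.05 * -2.1
= -1.4 - (-0.105)
= -1.2950

-1.2950


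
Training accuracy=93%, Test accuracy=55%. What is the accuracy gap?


Gap = train_accuracy - test_accuracy
= 93 - 55
= 38%
This large gap strongly indicates overfitting.

38


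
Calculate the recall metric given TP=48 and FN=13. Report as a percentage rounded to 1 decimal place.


Recall = TP / (TP + FN) * 100
= 48 / (48 + 13)
= 48 / 61
= 0.7869
= 78.7%

78.7


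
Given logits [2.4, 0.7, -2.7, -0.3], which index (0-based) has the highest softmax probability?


Softmax is a monotonic transformation, so it preserves the argmax.
We need to find the index of the maximum logit.
Index 0: 2.4
Index 1: 0.7
Index 2: -2.7
Index 3: -0.3
Maximum logit = 2.4 at index 0

0


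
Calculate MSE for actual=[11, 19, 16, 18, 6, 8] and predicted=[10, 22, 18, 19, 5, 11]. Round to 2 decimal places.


Differences: [1, -3, -2, -1, 1, -3]
Squared errors: [1, 9, 4, 1, 1, 9]
Sum of squared errors = 25
MSE = 25 / 6 = 4.17

4.17


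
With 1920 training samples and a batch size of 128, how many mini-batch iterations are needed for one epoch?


Iterations per epoch = dataset_size / batch_size
= 1920 / 128
= 15

15


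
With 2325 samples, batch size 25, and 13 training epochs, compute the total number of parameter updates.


Iterations per epoch = 2325 / 25 = 93
Total updates = iterations_per_epoch * epochs
= 93 * 13
= 1209

1209


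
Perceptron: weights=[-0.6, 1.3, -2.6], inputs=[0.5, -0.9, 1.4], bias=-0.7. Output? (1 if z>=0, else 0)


z = w . x + b
= -0.6*0.5 + 1.3*-0.9 + -2.6*1.4 + -0.7
= -0.3 + -1.17 + -3.64 + -0.7
= -5.11 + -0.7
= -5.81
Since z = -5.81 < 0, output = 0

0


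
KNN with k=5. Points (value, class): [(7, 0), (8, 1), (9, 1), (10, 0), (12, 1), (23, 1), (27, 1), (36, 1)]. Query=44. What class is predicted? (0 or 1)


Distances from query 44:
Point 36 (class 1): distance = 8
Point 27 (class 1): distance = 17
Point 23 (class 1): distance = 21
Point 12 (class 1): distance = 32
Point 10 (class 0): distance = 34
K=5 nearest neighbors: classes = [1, 1, 1, 1, 0]
Votes for class 1: 4 / 5
Majority vote => class 1

1


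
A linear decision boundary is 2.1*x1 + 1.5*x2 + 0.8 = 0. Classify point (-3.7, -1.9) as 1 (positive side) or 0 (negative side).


Compute 2.1 * -3.7 + 1.5 * -1.9 + 0.8
= -7.77 + -2.85 + 0.8
= -9.82
Since -9.82 < 0, the point is on the negative side.

0


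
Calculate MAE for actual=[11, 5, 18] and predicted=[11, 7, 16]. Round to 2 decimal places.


Absolute errors: [0, 2, 2]
Sum of absolute errors = 4
MAE = 4 / 3 = 1.33

1.33


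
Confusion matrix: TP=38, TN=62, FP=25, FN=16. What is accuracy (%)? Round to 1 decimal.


Accuracy = (TP + TN) / (TP + TN + FP + FN) * 100
= (38 + 62) / (38 + 62 + 25 + 16)
= 100 / 141
= 0.7092
= 70.9%

70.9


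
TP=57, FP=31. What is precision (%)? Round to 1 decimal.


Precision = TP / (TP + FP) * 100
= 57 / (57 + 31)
= 57 / 88
= 0.6477
= 64.8%

64.8


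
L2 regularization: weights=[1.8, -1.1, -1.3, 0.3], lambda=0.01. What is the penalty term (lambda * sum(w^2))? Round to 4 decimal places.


Squaring each weight:
1.8^2 = 3.24
(-1.1)^2 = 1.21
(-1.3)^2 = 1.69
0.3^2 = 0.09
Sum of squares = 6.23
Penalty = 0.01 * 6.23 = 0.0623

0.0623


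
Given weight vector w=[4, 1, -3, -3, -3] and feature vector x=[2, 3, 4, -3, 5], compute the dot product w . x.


Element-wise products:
4 * 2 = 8
1 * 3 = 3
-3 * 4 = -12
-3 * -3 = 9
-3 * 5 = -15
Sum = 8 + 3 + -12 + 9 + -15
= -7

-7


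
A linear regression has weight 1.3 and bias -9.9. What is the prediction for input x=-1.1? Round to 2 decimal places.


y = 1.3 * -1.1 + (-9.9)
= -1.43 + (-9.9)
= -11.33

-11.33


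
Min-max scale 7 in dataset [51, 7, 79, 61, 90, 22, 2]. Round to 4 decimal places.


Min = 2, Max = 90
Range = 90 - 2 = 88
Scaled = (x - min) / (max - min)
= (7 - 2) / 88
= 5 / 88
= 0.0568

0.0568


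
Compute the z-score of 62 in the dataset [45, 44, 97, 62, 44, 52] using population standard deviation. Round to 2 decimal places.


Mean = (45 + 44 + 97 + 62 + 44 + 52) / 6 = 57.3333
Variance = sum((x_i - mean)^2) / n = 355.2222
Std = sqrt(355.2222) = 18.8473
Z = (x - mean) / std
= (62 - 57.3333) / 18.8473
= 4.6667 / 18.8473
= 0.25

0.25


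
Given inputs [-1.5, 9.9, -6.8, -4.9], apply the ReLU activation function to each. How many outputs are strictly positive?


ReLU(x) = max(0, x) for each element:
ReLU(-1.5) = 0
ReLU(9.9) = 9.9
ReLU(-6.8) = 0
ReLU(-4.9) = 0
Active neurons (>0): 1

1


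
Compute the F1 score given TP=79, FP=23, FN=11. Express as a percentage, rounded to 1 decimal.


Precision = TP / (TP + FP) = 79 / 102 = 0.7745
Recall = TP / (TP + FN) = 79 / 90 = 0.8778
F1 = 2 * P * R / (P + R)
= 2 * 0.7745 * 0.8778 / (0.7745 + 0.8778)
= 1.3597 / 1.6523
= 0.8229
As percentage: 82.3%

82.3


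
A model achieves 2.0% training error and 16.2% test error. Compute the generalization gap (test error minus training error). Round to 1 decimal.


Generalization gap = test_error - train_error
= 16.2 - 2.0
= 14.2%
A large gap suggests overfitting.

14.2


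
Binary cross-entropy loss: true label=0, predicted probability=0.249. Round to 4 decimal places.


For y=0: Loss = -log(1-p)
= -log(1 - 0.249)
= -log(0.751)
= -(-0.2863)
= 0.2863

0.2863


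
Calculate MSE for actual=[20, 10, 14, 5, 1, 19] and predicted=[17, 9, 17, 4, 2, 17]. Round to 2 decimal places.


Differences: [3, 1, -3, 1, -1, 2]
Squared errors: [9, 1, 9, 1, 1, 4]
Sum of squared errors = 25
MSE = 25 / 6 = 4.17

4.17


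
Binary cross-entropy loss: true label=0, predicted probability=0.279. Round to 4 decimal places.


For y=0: Loss = -log(1-p)
= -log(1 - 0.279)
= -log(0.721)
= -(-0.3271)
= 0.3271

0.3271


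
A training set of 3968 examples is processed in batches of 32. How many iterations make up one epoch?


Iterations per epoch = dataset_size / batch_size
= 3968 / 32
= 124

124


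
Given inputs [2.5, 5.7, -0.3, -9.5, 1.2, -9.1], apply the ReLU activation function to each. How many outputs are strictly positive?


ReLU(x) = max(0, x) for each element:
ReLU(2.5) = 2.5
ReLU(5.7) = 5.7
ReLU(-0.3) = 0
ReLU(-9.5) = 0
ReLU(1.2) = 1.2
ReLU(-9.1) = 0
Active neurons (>0): 3

3


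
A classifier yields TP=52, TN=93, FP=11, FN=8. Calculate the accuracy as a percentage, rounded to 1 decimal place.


Accuracy = (TP + TN) / (TP + TN + FP + FN) * 100
= (52 + 93) / (52 + 93 + 11 + 8)
= 145 / 164
= 0.8841
= 88.4%

88.4


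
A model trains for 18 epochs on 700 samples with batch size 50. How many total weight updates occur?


Iterations per epoch = 700 / 50 = 14
Total updates = iterations_per_epoch * epochs
= 14 * 18
= 252

252


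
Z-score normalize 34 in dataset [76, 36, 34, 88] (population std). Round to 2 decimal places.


Mean = (76 + 36 + 34 + 88) / 4 = 58.5
Variance = sum((x_i - mean)^2) / n = 570.75
Std = sqrt(570.75) = 23.8904
Z = (x - mean) / std
= (34 - 58.5) / 23.8904
= -24.5 / 23.8904
= -1.03

-1.03


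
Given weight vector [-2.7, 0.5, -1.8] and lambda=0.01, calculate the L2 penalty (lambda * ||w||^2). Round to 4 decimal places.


Squaring each weight:
(-2.7)^2 = 7.29
0.5^2 = 0.25
(-1.8)^2 = 3.24
Sum of squares = 10.78
Penalty = 0.01 * 10.78 = 0.1078

0.1078


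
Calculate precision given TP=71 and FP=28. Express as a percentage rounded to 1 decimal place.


Precision = TP / (TP + FP) * 100
= 71 / (71 + 28)
= 71 / 99
= 0.7172
= 71.7%

71.7


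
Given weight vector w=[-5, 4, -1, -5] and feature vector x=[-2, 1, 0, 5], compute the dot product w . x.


Element-wise products:
-5 * -2 = 10
4 * 1 = 4
-1 * 0 = 0
-5 * 5 = -25
Sum = 10 + 4 + 0 + -25
= -11

-11


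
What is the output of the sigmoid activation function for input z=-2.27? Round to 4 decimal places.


sigmoid(z) = 1 / (1 + exp(-z))
exp(-(-2.27)) = exp(2.27) = 9.6794
1 + 9.6794 = 10.6794
1 / 10.6794 = 0.0936

0.0936


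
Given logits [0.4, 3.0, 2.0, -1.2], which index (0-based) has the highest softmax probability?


Softmax is a monotonic transformation, so it preserves the argmax.
We need to find the index of the maximum logit.
Index 0: 0.4
Index 1: 3.0
Index 2: 2.0
Index 3: -1.2
Maximum logit = 3.0 at index 1

1


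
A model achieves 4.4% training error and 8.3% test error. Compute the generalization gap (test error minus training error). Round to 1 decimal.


Generalization gap = test_error - train_error
= 8.3 - 4.4
= 3.9%
A moderate gap.

3.9


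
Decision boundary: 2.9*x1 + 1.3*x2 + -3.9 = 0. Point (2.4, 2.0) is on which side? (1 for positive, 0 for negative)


Compute 2.9 * 2.4 + 1.3 * 2.0 + -3.9
= 6.96 + 2.6 + -3.9
= 5.66
Since 5.66 >= 0, the point is on the positive side.

1


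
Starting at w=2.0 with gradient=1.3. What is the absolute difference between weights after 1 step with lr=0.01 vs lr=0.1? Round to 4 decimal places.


With lr=0.01: w_new = 2.0 - 0.01 * 1.3 = 1.987
With lr=0.1: w_new = 2.0 - 0.1 * 1.3 = 1.87
Absolute difference = |1.987 - 1.87|
= 0.1170

0.1170


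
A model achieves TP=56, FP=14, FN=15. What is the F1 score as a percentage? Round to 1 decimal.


Precision = TP / (TP + FP) = 56 / 70 = 0.8
Recall = TP / (TP + FN) = 56 / 71 = 0.7887
F1 = 2 * P * R / (P + R)
= 2 * 0.8 * 0.7887 / (0.8 + 0.7887)
= 1.262 / 1.5887
= 0.7943
As percentage: 79.4%

79.4


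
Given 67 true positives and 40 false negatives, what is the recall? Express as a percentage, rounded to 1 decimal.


Recall = TP / (TP + FN) * 100
= 67 / (67 + 40)
= 67 / 107
= 0.6262
= 62.6%

62.6


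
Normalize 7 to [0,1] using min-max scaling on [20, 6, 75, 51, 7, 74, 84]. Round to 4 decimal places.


Min = 6, Max = 84
Range = 84 - 6 = 78
Scaled = (x - min) / (max - min)
= (7 - 6) / 78
= 1 / 78
= 0.0128

0.0128


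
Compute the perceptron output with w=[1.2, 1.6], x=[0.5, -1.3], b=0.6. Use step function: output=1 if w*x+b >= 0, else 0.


z = w . x + b
= 1.2*0.5 + 1.6*-1.3 + 0.6
= 0.6 + -2.08 + 0.6
= -1.48 + 0.6
= -0.88
Since z = -0.88 < 0, output = 0

0


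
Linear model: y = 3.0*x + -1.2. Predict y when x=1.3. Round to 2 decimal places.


y = 3.0 * 1.3 + (-1.2)
= 3.9 + (-1.2)
= 2.70

2.70


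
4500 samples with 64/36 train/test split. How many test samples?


Train samples = 4500 * 64% = 2880
Test samples = 4500 - 2880
= 1620

1620


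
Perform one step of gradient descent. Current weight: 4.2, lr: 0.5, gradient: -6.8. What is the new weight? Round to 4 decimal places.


w_new = w_old - lr * gradient
= 4.2 - 0.5 * -6.8
= 4.2 - (-3.4)
= 7.6000

7.6000


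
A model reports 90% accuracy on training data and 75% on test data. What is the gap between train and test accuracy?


Gap = train_accuracy - test_accuracy
= 90 - 75
= 15%
This gap suggests the model is overfitting.

15


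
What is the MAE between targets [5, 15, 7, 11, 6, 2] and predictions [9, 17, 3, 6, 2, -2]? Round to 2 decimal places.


Absolute errors: [4, 2, 4, 5, 4, 4]
Sum of absolute errors = 23
MAE = 23 / 6 = 3.83

3.83


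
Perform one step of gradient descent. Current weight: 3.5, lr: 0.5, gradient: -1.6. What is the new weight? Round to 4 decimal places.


w_new = w_old - lr * gradient
= 3.5 - 0.5 * -1.6
= 3.5 - (-0.8)
= 4.3000

4.3000


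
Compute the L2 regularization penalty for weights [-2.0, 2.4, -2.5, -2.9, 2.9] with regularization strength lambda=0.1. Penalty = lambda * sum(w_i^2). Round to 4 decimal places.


Squaring each weight:
(-2.0)^2 = 4.0
2.4^2 = 5.76
(-2.5)^2 = 6.25
(-2.9)^2 = 8.41
2.9^2 = 8.41
Sum of squares = 32.83
Penalty = 0.1 * 32.83 = 3.2830

3.2830


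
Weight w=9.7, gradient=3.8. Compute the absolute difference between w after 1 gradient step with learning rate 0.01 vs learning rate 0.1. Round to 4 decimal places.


With lr=0.01: w_new = 9.7 - 0.01 * 3.8 = 9.662
With lr=0.1: w_new = 9.7 - 0.1 * 3.8 = 9.32
Absolute difference = |9.662 - 9.32|
= 0.3420

0.3420


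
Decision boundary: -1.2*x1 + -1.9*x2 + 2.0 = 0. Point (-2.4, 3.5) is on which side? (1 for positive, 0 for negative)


Compute -1.2 * -2.4 + -1.9 * 3.5 + 2.0
= 2.88 + -6.65 + 2.0
= -1.77
Since -1.77 < 0, the point is on the negative side.

0


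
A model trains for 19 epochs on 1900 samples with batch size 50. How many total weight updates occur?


Iterations per epoch = 1900 / 50 = 38
Total updates = iterations_per_epoch * epochs
= 38 * 19
= 722

722


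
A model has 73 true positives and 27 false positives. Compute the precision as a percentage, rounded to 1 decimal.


Precision = TP / (TP + FP) * 100
= 73 / (73 + 27)
= 73 / 100
= 0.73
= 73.0%

73.0


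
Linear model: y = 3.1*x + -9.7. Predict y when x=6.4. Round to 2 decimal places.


y = 3.1 * 6.4 + (-9.7)
= 19.84 + (-9.7)
= 10.14

10.14


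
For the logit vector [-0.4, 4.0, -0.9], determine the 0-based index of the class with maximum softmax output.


Softmax is a monotonic transformation, so it preserves the argmax.
We need to find the index of the maximum logit.
Index 0: -0.4
Index 1: 4.0
Index 2: -0.9
Maximum logit = 4.0 at index 1

1


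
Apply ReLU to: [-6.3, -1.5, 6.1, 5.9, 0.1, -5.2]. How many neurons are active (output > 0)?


ReLU(x) = max(0, x) for each element:
ReLU(-6.3) = 0
ReLU(-1.5) = 0
ReLU(6.1) = 6.1
ReLU(5.9) = 5.9
ReLU(0.1) = 0.1
ReLU(-5.2) = 0
Active neurons (>0): 3

3


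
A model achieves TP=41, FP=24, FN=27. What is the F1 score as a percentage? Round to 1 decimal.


Precision = TP / (TP + FP) = 41 / 65 = 0.6308
Recall = TP / (TP + FN) = 41 / 68 = 0.6029
F1 = 2 * P * R / (P + R)
= 2 * 0.6308 * 0.6029 / (0.6308 + 0.6029)
= 0.7606 / 1.2337
= 0.6165
As percentage: 61.7%

61.7


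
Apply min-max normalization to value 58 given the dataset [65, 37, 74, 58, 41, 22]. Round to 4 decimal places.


Min = 22, Max = 74
Range = 74 - 22 = 52
Scaled = (x - min) / (max - min)
= (58 - 22) / 52
= 36 / 52
= 0.6923

0.6923


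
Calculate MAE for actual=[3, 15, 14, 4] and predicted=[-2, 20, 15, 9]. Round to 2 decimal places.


Absolute errors: [5, 5, 1, 5]
Sum of absolute errors = 16
MAE = 16 / 4 = 4.00

4.00


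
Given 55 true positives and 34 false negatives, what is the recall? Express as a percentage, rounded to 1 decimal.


Recall = TP / (TP + FN) * 100
= 55 / (55 + 34)
= 55 / 89
= 0.618
= 61.8%

61.8


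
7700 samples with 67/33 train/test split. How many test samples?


Train samples = 7700 * 67% = 5159
Test samples = 7700 - 5159
= 2541

2541


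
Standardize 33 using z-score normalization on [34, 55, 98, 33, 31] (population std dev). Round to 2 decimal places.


Mean = (34 + 55 + 98 + 33 + 31) / 5 = 50.2
Variance = sum((x_i - mean)^2) / n = 646.96
Std = sqrt(646.96) = 25.4354
Z = (x - mean) / std
= (33 - 50.2) / 25.4354
= -17.2 / 25.4354
= -0.68

-0.68


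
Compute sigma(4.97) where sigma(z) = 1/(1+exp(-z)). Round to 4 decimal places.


sigmoid(z) = 1 / (1 + exp(-z))
exp(-(4.97)) = exp(-4.97) = 0.0069
1 + 0.0069 = 1.0069
1 / 1.0069 = 0.9931

0.9931


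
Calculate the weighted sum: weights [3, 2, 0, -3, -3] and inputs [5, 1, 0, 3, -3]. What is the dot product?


Element-wise products:
3 * 5 = 15
2 * 1 = 2
0 * 0 = 0
-3 * 3 = -9
-3 * -3 = 9
Sum = 15 + 2 + 0 + -9 + 9
= 17

17


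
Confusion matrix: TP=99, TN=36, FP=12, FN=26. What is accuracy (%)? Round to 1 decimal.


Accuracy = (TP + TN) / (TP + TN + FP + FN) * 100
= (99 + 36) / (99 + 36 + 12 + 26)
= 135 / 173
= 0.7803
= 78.0%

78.0


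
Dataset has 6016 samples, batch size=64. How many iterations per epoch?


Iterations per epoch = dataset_size / batch_size
= 6016 / 64
= 94

94


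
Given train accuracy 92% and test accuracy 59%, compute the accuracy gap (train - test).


Gap = train_accuracy - test_accuracy
= 92 - 59
= 33%
This large gap strongly indicates overfitting.

33


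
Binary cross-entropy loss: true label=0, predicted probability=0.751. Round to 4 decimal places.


For y=0: Loss = -log(1-p)
= -log(1 - 0.751)
= -log(0.249)
= -(-1.3903)
= 1.3903

1.3903


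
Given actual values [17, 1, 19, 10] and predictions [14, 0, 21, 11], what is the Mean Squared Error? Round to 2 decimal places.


Differences: [3, 1, -2, -1]
Squared errors: [9, 1, 4, 1]
Sum of squared errors = 15
MSE = 15 / 4 = 3.75

3.75


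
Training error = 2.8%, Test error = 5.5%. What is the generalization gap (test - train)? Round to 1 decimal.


Generalization gap = test_error - train_error
= 5.5 - 2.8
= 2.7%
A moderate gap.

2.7


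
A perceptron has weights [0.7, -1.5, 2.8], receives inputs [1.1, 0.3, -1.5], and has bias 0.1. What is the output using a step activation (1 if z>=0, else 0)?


z = w . x + b
= 0.7*1.1 + -1.5*0.3 + 2.8*-1.5 + 0.1
= 0.77 + -0.45 + -4.2 + 0.1
= -3.88 + 0.1
= -3.78
Since z = -3.78 < 0, output = 0

0


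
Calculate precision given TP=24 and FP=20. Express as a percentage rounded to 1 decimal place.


Precision = TP / (TP + FP) * 100
= 24 / (24 + 20)
= 24 / 44
= 0.5455
= 54.5%

54.5


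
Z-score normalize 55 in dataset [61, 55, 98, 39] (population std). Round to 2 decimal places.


Mean = (61 + 55 + 98 + 39) / 4 = 63.25
Variance = sum((x_i - mean)^2) / n = 467.1875
Std = sqrt(467.1875) = 21.6145
Z = (x - mean) / std
= (55 - 63.25) / 21.6145
= -8.25 / 21.6145
= -0.38

-0.38


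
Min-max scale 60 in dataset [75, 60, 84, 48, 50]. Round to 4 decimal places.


Min = 48, Max = 84
Range = 84 - 48 = 36
Scaled = (x - min) / (max - min)
= (60 - 48) / 36
= 12 / 36
= 0.3333

0.3333


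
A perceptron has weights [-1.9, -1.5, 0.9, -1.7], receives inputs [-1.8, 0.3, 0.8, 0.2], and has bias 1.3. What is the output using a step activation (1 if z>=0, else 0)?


z = w . x + b
= -1.9*-1.8 + -1.5*0.3 + 0.9*0.8 + -1.7*0.2 + 1.3
= 3.42 + -0.45 + 0.72 + -0.34 + 1.3
= 3.35 + 1.3
= 4.65
Since z = 4.65 >= 0, output = 1

1


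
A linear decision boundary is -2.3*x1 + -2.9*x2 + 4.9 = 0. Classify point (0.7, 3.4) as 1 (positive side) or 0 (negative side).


Compute -2.3 * 0.7 + -2.9 * 3.4 + 4.9
= -1.61 + -9.86 + 4.9
= -6.57
Since -6.57 < 0, the point is on the negative side.

0


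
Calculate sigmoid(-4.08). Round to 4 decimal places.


sigmoid(z) = 1 / (1 + exp(-z))
exp(-(-4.08)) = exp(4.08) = 59.1455
1 + 59.1455 = 60.1455
1 / 60.1455 = 0.0166

0.0166


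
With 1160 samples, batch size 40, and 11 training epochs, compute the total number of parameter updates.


Iterations per epoch = 1160 / 40 = 29
Total updates = iterations_per_epoch * epochs
= 29 * 11
= 319

319


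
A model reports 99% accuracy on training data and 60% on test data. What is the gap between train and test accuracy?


Gap = train_accuracy - test_accuracy
= 99 - 60
= 39%
This large gap strongly indicates overfitting.

39


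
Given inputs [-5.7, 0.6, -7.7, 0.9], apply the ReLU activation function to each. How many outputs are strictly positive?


ReLU(x) = max(0, x) for each element:
ReLU(-5.7) = 0
ReLU(0.6) = 0.6
ReLU(-7.7) = 0
ReLU(0.9) = 0.9
Active neurons (>0): 2

2


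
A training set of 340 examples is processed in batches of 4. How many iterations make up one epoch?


Iterations per epoch = dataset_size / batch_size
= 340 / 4
= 85

85


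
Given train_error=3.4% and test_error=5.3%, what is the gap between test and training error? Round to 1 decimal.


Generalization gap = test_error - train_error
= 5.3 - 3.4
= 1.9%
A small gap suggests good generalization.

1.9


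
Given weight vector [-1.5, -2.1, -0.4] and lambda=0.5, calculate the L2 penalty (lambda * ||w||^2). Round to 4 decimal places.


Squaring each weight:
(-1.5)^2 = 2.25
(-2.1)^2 = 4.41
(-0.4)^2 = 0.16
Sum of squares = 6.82
Penalty = 0.5 * 6.82 = 3.4100

3.4100


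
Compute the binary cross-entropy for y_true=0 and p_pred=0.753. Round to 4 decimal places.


For y=0: Loss = -log(1-p)
= -log(1 - 0.753)
= -log(0.247)
= -(-1.3984)
= 1.3984

1.3984


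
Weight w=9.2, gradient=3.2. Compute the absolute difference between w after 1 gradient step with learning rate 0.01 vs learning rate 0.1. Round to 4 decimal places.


With lr=0.01: w_new = 9.2 - 0.01 * 3.2 = 9.168
With lr=0.1: w_new = 9.2 - 0.1 * 3.2 = 8.88
Absolute difference = |9.168 - 8.88|
= 0.2880

0.2880


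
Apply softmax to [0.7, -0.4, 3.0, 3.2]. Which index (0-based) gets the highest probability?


Softmax is a monotonic transformation, so it preserves the argmax.
We need to find the index of the maximum logit.
Index 0: 0.7
Index 1: -0.4
Index 2: 3.0
Index 3: 3.2
Maximum logit = 3.2 at index 3

3


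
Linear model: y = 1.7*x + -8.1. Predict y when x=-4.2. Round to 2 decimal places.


y = 1.7 * -4.2 + (-8.1)
= -7.14 + (-8.1)
= -15.24

-15.24


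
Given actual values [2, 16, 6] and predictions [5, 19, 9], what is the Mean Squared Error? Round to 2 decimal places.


Differences: [-3, -3, -3]
Squared errors: [9, 9, 9]
Sum of squared errors = 27
MSE = 27 / 3 = 9.00

9.00


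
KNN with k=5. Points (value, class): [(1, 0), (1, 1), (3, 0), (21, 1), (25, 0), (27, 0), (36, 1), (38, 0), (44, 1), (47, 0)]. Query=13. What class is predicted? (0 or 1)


Distances from query 13:
Point 21 (class 1): distance = 8
Point 3 (class 0): distance = 10
Point 1 (class 0): distance = 12
Point 25 (class 0): distance = 12
Point 1 (class 1): distance = 12
K=5 nearest neighbors: classes = [1, 0, 0, 0, 1]
Votes for class 1: 2 / 5
Majority vote => class 0

0


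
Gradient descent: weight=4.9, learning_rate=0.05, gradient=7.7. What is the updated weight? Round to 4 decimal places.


w_new = w_old - lr * gradient
= 4.9 - 0.05 * 7.7
= 4.9 - (0.385)
= 4.5150

4.5150


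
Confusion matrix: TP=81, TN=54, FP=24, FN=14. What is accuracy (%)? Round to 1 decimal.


Accuracy = (TP + TN) / (TP + TN + FP + FN) * 100
= (81 + 54) / (81 + 54 + 24 + 14)
= 135 / 173
= 0.7803
= 78.0%

78.0


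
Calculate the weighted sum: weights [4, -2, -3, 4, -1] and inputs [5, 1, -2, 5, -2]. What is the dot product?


Element-wise products:
4 * 5 = 20
-2 * 1 = -2
-3 * -2 = 6
4 * 5 = 20
-1 * -2 = 2
Sum = 20 + -2 + 6 + 20 + 2
= 46

46


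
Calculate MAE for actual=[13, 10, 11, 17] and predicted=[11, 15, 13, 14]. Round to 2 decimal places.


Absolute errors: [2, 5, 2, 3]
Sum of absolute errors = 12
MAE = 12 / 4 = 3.00

3.00


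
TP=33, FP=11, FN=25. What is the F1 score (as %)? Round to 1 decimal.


Precision = TP / (TP + FP) = 33 / 44 = 0.75
Recall = TP / (TP + FN) = 33 / 58 = 0.569
F1 = 2 * P * R / (P + R)
= 2 * 0.75 * 0.569 / (0.75 + 0.569)
= 0.8534 / 1.319
= 0.6471
As percentage: 64.7%

64.7


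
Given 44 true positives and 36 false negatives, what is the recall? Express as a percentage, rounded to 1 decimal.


Recall = TP / (TP + FN) * 100
= 44 / (44 + 36)
= 44 / 80
= 0.55
= 55.0%

55.0


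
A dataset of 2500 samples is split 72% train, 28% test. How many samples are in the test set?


Train samples = 2500 * 72% = 1800
Test samples = 2500 - 1800
= 700

700


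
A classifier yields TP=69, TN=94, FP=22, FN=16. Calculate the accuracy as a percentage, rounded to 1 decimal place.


Accuracy = (TP + TN) / (TP + TN + FP + FN) * 100
= (69 + 94) / (69 + 94 + 22 + 16)
= 163 / 201
= 0.8109
= 81.1%

81.1


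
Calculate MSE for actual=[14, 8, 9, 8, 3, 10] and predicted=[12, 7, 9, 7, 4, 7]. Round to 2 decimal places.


Differences: [2, 1, 0, 1, -1, 3]
Squared errors: [4, 1, 0, 1, 1, 9]
Sum of squared errors = 16
MSE = 16 / 6 = 2.67

2.67


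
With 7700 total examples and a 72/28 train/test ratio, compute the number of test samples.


Train samples = 7700 * 72% = 5544
Test samples = 7700 - 5544
= 2156

2156


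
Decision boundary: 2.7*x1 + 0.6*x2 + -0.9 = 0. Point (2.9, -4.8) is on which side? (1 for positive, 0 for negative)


Compute 2.7 * 2.9 + 0.6 * -4.8 + -0.9
= 7.83 + -2.88 + -0.9
= 4.05
Since 4.05 >= 0, the point is on the positive side.

1


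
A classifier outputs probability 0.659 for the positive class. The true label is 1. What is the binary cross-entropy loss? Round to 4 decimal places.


For y=1: Loss = -log(p)
= -log(0.659)
= -(-0.417)
= 0.4170

0.4170


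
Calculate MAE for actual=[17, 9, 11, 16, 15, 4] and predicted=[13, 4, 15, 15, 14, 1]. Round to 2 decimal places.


Absolute errors: [4, 5, 4, 1, 1, 3]
Sum of absolute errors = 18
MAE = 18 / 6 = 3.00

3.00


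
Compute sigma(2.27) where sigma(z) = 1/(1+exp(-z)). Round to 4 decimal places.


sigmoid(z) = 1 / (1 + exp(-z))
exp(-(2.27)) = exp(-2.27) = 0.1033
1 + 0.1033 = 1.1033
1 / 1.1033 = 0.9064

0.9064


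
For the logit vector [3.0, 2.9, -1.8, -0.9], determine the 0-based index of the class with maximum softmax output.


Softmax is a monotonic transformation, so it preserves the argmax.
We need to find the index of the maximum logit.
Index 0: 3.0
Index 1: 2.9
Index 2: -1.8
Index 3: -0.9
Maximum logit = 3.0 at index 0

0


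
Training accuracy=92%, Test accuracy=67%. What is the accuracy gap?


Gap = train_accuracy - test_accuracy
= 92 - 67
= 25%
This large gap strongly indicates overfitting.

25


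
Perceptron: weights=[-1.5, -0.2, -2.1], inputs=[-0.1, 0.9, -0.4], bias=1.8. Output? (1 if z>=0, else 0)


z = w . x + b
= -1.5*-0.1 + -0.2*0.9 + -2.1*-0.4 + 1.8
= 0.15 + -0.18 + 0.84 + 1.8
= 0.81 + 1.8
= 2.61
Since z = 2.61 >= 0, output = 1

1


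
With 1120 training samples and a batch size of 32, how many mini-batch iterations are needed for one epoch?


Iterations per epoch = dataset_size / batch_size
= 1120 / 32
= 35

35


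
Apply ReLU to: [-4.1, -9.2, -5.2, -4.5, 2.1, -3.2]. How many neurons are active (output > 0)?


ReLU(x) = max(0, x) for each element:
ReLU(-4.1) = 0
ReLU(-9.2) = 0
ReLU(-5.2) = 0
ReLU(-4.5) = 0
ReLU(2.1) = 2.1
ReLU(-3.2) = 0
Active neurons (>0): 1

1


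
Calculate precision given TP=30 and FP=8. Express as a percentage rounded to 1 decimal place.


Precision = TP / (TP + FP) * 100
= 30 / (30 + 8)
= 30 / 38
= 0.7895
= 78.9%

78.9


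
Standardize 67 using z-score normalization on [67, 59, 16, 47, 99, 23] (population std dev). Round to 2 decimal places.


Mean = (67 + 59 + 16 + 47 + 99 + 23) / 6 = 51.8333
Variance = sum((x_i - mean)^2) / n = 774.1389
Std = sqrt(774.1389) = 27.8234
Z = (x - mean) / std
= (67 - 51.8333) / 27.8234
= 15.1667 / 27.8234
= 0.55

0.55


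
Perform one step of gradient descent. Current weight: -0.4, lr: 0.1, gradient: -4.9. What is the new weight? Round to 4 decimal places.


w_new = w_old - lr * gradient
= -0.4 - 0.1 * -4.9
= -0.4 - (-0.49)
= 0.0900

0.0900


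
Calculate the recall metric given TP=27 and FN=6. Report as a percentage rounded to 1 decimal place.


Recall = TP / (TP + FN) * 100
= 27 / (27 + 6)
= 27 / 33
= 0.8182
= 81.8%

81.8


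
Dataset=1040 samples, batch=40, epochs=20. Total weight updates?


Iterations per epoch = 1040 / 40 = 26
Total updates = iterations_per_epoch * epochs
= 26 * 20
= 520

520


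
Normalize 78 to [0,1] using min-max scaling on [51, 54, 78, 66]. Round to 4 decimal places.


Min = 51, Max = 78
Range = 78 - 51 = 27
Scaled = (x - min) / (max - min)
= (78 - 51) / 27
= 27 / 27
= 1.0000

1.0000


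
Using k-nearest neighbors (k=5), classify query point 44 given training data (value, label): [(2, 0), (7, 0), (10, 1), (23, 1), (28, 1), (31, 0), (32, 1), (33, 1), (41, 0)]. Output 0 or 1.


Distances from query 44:
Point 41 (class 0): distance = 3
Point 33 (class 1): distance = 11
Point 32 (class 1): distance = 12
Point 31 (class 0): distance = 13
Point 28 (class 1): distance = 16
K=5 nearest neighbors: classes = [0, 1, 1, 0, 1]
Votes for class 1: 3 / 5
Majority vote => class 1

1


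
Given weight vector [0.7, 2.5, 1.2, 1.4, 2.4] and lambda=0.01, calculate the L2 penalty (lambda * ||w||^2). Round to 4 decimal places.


Squaring each weight:
0.7^2 = 0.49
2.5^2 = 6.25
1.2^2 = 1.44
1.4^2 = 1.96
2.4^2 = 5.76
Sum of squares = 15.9
Penalty = 0.01 * 15.9 = 0.1590

0.1590


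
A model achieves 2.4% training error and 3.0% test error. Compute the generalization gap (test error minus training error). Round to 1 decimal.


Generalization gap = test_error - train_error
= 3.0 - 2.4
= 0.6%
A small gap suggests good generalization.

0.6


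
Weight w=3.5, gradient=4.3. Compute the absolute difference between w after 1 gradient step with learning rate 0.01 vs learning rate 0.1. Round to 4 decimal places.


With lr=0.01: w_new = 3.5 - 0.01 * 4.3 = 3.457
With lr=0.1: w_new = 3.5 - 0.1 * 4.3 = 3.07
Absolute difference = |3.457 - 3.07|
= 0.3870

0.3870


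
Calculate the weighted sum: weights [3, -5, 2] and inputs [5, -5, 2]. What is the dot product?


Element-wise products:
3 * 5 = 15
-5 * -5 = 25
2 * 2 = 4
Sum = 15 + 25 + 4
= 44

44


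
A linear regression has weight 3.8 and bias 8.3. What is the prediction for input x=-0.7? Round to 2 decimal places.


y = 3.8 * -0.7 + (8.3)
= -2.66 + (8.3)
= 5.64

5.64


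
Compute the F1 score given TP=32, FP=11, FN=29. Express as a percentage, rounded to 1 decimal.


Precision = TP / (TP + FP) = 32 / 43 = 0.7442
Recall = TP / (TP + FN) = 32 / 61 = 0.5246
F1 = 2 * P * R / (P + R)
= 2 * 0.7442 * 0.5246 / (0.7442 + 0.5246)
= 0.7808 / 1.2688
= 0.6154
As percentage: 61.5%

61.5


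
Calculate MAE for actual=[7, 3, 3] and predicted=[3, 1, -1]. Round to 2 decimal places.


Absolute errors: [4, 2, 4]
Sum of absolute errors = 10
MAE = 10 / 3 = 3.33

3.33


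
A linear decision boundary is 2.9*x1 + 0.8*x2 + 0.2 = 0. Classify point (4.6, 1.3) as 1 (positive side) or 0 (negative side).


Compute 2.9 * 4.6 + 0.8 * 1.3 + 0.2
= 13.34 + 1.04 + 0.2
= 14.58
Since 14.58 >= 0, the point is on the positive side.

1


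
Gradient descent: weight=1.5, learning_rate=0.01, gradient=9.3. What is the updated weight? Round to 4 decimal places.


w_new = w_old - lr * gradient
= 1.5 - 0.01 * 9.3
= 1.5 - (0.093)
= 1.4070

1.4070


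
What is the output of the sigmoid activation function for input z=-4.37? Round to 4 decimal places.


sigmoid(z) = 1 / (1 + exp(-z))
exp(-(-4.37)) = exp(4.37) = 79.0436
1 + 79.0436 = 80.0436
1 / 80.0436 = 0.0125

0.0125


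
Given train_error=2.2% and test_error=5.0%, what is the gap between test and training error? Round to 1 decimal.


Generalization gap = test_error - train_error
= 5.0 - 2.2
= 2.8%
A moderate gap.

2.8


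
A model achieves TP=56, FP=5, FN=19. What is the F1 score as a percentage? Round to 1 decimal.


Precision = TP / (TP + FP) = 56 / 61 = 0.918
Recall = TP / (TP + FN) = 56 / 75 = 0.7467
F1 = 2 * P * R / (P + R)
= 2 * 0.918 * 0.7467 / (0.918 + 0.7467)
= 1.3709 / 1.6647
= 0.8235
As percentage: 82.4%

82.4


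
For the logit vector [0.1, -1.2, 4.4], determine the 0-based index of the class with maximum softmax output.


Softmax is a monotonic transformation, so it preserves the argmax.
We need to find the index of the maximum logit.
Index 0: 0.1
Index 1: -1.2
Index 2: 4.4
Maximum logit = 4.4 at index 2

2


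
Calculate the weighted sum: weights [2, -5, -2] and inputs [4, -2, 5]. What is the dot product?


Element-wise products:
2 * 4 = 8
-5 * -2 = 10
-2 * 5 = -10
Sum = 8 + 10 + -10
= 8

8


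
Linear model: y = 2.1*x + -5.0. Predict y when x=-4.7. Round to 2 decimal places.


y = 2.1 * -4.7 + (-5.0)
= -9.87 + (-5.0)
= -14.87

-14.87


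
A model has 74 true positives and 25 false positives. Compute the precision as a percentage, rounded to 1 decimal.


Precision = TP / (TP + FP) * 100
= 74 / (74 + 25)
= 74 / 99
= 0.7475
= 74.7%

74.7


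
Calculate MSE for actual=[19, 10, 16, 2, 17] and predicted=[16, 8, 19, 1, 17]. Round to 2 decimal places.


Differences: [3, 2, -3, 1, 0]
Squared errors: [9, 4, 9, 1, 0]
Sum of squared errors = 23
MSE = 23 / 5 = 4.60

4.60


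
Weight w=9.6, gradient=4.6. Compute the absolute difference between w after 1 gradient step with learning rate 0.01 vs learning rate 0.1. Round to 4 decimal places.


With lr=0.01: w_new = 9.6 - 0.01 * 4.6 = 9.554
With lr=0.1: w_new = 9.6 - 0.1 * 4.6 = 9.14
Absolute difference = |9.554 - 9.14|
= 0.4140

0.4140


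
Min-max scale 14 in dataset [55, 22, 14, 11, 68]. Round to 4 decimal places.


Min = 11, Max = 68
Range = 68 - 11 = 57
Scaled = (x - min) / (max - min)
= (14 - 11) / 57
= 3 / 57
= 0.0526

0.0526


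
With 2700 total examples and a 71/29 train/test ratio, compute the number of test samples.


Train samples = 2700 * 71% = 1917
Test samples = 2700 - 1917
= 783

783


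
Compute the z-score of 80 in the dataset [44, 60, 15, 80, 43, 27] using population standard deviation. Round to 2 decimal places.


Mean = (44 + 60 + 15 + 80 + 43 + 27) / 6 = 44.8333
Variance = sum((x_i - mean)^2) / n = 446.4722
Std = sqrt(446.4722) = 21.1299
Z = (x - mean) / std
= (80 - 44.8333) / 21.1299
= 35.1667 / 21.1299
= 1.66

1.66


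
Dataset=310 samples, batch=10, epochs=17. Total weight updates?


Iterations per epoch = 310 / 10 = 31
Total updates = iterations_per_epoch * epochs
= 31 * 17
= 527

527


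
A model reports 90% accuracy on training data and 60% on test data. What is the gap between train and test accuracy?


Gap = train_accuracy - test_accuracy
= 90 - 60
= 30%
This large gap strongly indicates overfitting.

30
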